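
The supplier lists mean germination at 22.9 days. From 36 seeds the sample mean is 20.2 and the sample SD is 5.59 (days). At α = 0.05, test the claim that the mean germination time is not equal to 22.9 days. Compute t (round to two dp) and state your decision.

H0: μ = 22.9; H1: μ ≠ 22.9 (one-sample t-test, two-sided).
t = (x̄ − μ₀)/(s/√n) = (20.2 − 22.9)/(5.59/√36) = -2.90
df = n − 1 = 35
Two-sided p-value ≈ 0.006
Since p ≈ 0.006 < α = 0.05, reject H0; the evidence is statistically significant.

t = -2.90; reject H0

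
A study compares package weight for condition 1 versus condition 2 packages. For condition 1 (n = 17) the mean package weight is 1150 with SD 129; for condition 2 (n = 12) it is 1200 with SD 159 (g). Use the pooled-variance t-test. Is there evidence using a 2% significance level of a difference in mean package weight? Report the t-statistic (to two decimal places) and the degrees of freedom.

t = -0.93, df = 27

Let group 1 = condition 1, group 2 = condition 2. H0: μ_1 = μ_2; H1: μ_1 ≠ μ_2 (two-sample pooled-variance t-test, two-sided).
s_p² = [(17−1)·129² + (12−1)·159²]/(17+12−2) = 20161
t = (1150 − 1200)/√[20161·(1/17 + 1/12)] = -0.93
df = n₁ + n₂ − 2 = 27
Two-sided p-value ≈ 0.3586
Since p ≈ 0.3586 > α = 0.02, fail to reject H0; the data do not provide sufficient evidence against H0.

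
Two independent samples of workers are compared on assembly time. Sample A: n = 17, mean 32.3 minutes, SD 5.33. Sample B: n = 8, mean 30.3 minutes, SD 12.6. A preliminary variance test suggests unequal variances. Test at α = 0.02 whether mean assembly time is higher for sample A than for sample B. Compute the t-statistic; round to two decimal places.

Let group 1 = sample A, group 2 = sample B. H0: μ_1 = μ_2; H1: μ_1 > μ_2 (Welch's two-sample t-test, right-tailed).
t = (x̄_1 − x̄_2)/√(s_1²/n_1 + s_2²/n_2) = (32.3 − 30.3)/√(5.33²/17 + 12.6²/8) = 0.43
Welch–Satterthwaite df ≈ 8.20
p-value = P(T ≥ 0.43) ≈ 0.3387
Since p ≈ 0.3387 > α = 0.02, fail to reject H0; the data do not provide sufficient evidence against H0.

0.43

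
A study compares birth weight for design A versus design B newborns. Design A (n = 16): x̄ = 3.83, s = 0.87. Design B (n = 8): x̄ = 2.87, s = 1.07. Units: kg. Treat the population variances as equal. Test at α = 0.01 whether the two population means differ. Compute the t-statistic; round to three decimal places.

2.363

Let group 1 = design A, group 2 = design B. H0: μ_1 = μ_2; H1: μ_1 ≠ μ_2 (two-sample pooled-variance t-test, two-sided).
s_p² = [(16−1)·0.87² + (8−1)·1.07²]/(16+8−2) = 0.880355
t = (3.83 − 2.87)/√[0.880355·(1/16 + 1/8)] = 2.363
df = n₁ + n₂ − 2 = 22
Two-sided p-value ≈ 0.0274
Since p ≈ 0.0274 > α = 0.01, fail to reject H0; the evidence is not statistically significant.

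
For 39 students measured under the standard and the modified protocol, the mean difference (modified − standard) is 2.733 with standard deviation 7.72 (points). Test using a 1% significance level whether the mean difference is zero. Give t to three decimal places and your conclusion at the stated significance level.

H0: μ_d = 0; H1: μ_d ≠ 0 (paired t-test on the differences, two-sided).
t = d̄/(s_d/√n) = 2.733/(7.72/√39) = 2.211
df = n − 1 = 38
Two-sided p-value ≈ 0.0331
Since p ≈ 0.0331 > α = 0.01, fail to reject H0; the data do not provide sufficient evidence against H0.

t = 2.211; fail to reject H0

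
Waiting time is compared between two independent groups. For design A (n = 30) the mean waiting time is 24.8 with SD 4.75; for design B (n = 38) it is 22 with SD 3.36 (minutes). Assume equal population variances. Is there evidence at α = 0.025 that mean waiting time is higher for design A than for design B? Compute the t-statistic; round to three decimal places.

Let group 1 = design A, group 2 = design B. H0: μ_1 = μ_2; H1: μ_1 > μ_2 (two-sample pooled-variance t-test, right-tailed).
s_p² = [(30−1)·4.75² + (38−1)·3.36²]/(30+38−2) = 16.2428
t = (24.8 − 22)/√[16.2428·(1/30 + 1/38)] = 2.845
df = n₁ + n₂ − 2 = 66
p-value = P(T ≥ 2.845) ≈ 0.0030
Since p ≈ 0.0030 < α = 0.025, reject H0; the evidence is statistically significant.

2.845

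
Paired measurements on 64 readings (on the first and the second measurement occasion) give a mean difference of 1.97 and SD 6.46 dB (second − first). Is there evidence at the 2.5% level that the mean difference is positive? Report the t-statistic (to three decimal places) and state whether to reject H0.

H0: μ_d = 0; H1: μ_d > 0 (paired t-test on the differences, right-tailed).
t = d̄/(s_d/√n) = 1.97/(6.46/√64) = 2.440
df = n − 1 = 63
p-value = P(T ≥ 2.440) ≈ 0.009
Since p ≈ 0.009 < α = 0.025, reject H0; the evidence is statistically significant.

t = 2.440; reject H0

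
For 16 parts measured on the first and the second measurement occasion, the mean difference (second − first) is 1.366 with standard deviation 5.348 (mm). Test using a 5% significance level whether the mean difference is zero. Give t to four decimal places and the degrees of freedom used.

t = 1.0217, df = 15

H0: μ_d = 0; H1: μ_d ≠ 0 (paired t-test on the differences, two-sided).
t = d̄/(s_d/√n) = 1.366/(5.348/√16) = 1.0217
df = n − 1 = 15
Two-sided p-value ≈ 0.323
Since p ≈ 0.323 > α = 0.05, fail to reject H0; the evidence is not statistically significant.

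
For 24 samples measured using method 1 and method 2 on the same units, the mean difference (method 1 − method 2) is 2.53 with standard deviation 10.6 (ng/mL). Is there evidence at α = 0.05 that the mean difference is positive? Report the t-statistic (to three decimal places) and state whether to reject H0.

H0: μ_d = 0; H1: μ_d > 0 (paired t-test on the differences, right-tailed).
t = d̄/(s_d/√n) = 2.53/(10.6/√24) = 1.169
df = n − 1 = 23
p-value = P(T ≥ 1.169) ≈ 0.127
Since p ≈ 0.127 > α = 0.05, fail to reject H0; the data do not provide sufficient evidence against H0.

t = 1.169; fail to reject H0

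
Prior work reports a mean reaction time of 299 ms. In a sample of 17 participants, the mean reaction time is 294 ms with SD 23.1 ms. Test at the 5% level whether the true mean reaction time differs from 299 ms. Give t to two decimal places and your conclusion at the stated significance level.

t = -0.89; fail to reject H0

H0: μ = 299; H1: μ ≠ 299 (one-sample t-test, two-sided).
t = (x̄ − μ₀)/(s/√n) = (294 − 299)/(23.1/√17) = -0.89
df = n − 1 = 16
Two-sided p-value ≈ 0.3854
Since p ≈ 0.3854 > α = 0.05, fail to reject H0; the evidence is not statistically significant.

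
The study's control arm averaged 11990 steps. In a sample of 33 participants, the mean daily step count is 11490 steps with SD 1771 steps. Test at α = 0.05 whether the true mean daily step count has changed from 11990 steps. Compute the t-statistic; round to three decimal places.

-1.622

H0: μ = 11990; H1: μ ≠ 11990 (one-sample t-test, two-sided).
t = (x̄ − μ₀)/(s/√n) = (11490 − 11990)/(1771/√33) = -1.622
df = n − 1 = 32
Two-sided p-value ≈ 0.115
Since p ≈ 0.115 > α = 0.05, fail to reject H0; the evidence is not statistically significant.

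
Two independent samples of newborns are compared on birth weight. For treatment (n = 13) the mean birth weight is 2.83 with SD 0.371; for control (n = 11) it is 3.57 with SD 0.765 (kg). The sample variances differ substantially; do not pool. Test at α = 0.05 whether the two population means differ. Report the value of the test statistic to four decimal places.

Let group 1 = treatment, group 2 = control. H0: μ_1 = μ_2; H1: μ_1 ≠ μ_2 (Welch's two-sample t-test, two-sided).
t = (x̄_1 − x̄_2)/√(s_1²/n_1 + s_2²/n_2) = (2.83 − 3.57)/√(0.371²/13 + 0.765²/11) = -2.9299
Welch–Satterthwaite df ≈ 13.92
Two-sided p-value ≈ 0.011
Since p ≈ 0.011 < α = 0.05, reject H0; the data support H1.

-2.9299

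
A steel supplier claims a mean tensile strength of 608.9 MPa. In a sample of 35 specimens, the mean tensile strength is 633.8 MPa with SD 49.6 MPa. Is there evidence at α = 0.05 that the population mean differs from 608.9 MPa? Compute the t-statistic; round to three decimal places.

2.970

H0: μ = 608.9; H1: μ ≠ 608.9 (one-sample t-test, two-sided).
t = (x̄ − μ₀)/(s/√n) = (633.8 − 608.9)/(49.6/√35) = 2.970
df = n − 1 = 34
Two-sided p-value ≈ 0.005
Since p ≈ 0.005 < α = 0.05, reject H0; the data support H1.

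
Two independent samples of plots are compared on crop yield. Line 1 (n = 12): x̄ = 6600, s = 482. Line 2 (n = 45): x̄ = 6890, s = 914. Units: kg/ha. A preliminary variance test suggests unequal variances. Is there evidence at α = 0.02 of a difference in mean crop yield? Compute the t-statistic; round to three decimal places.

-1.489

Let group 1 = line 1, group 2 = line 2. H0: μ_1 = μ_2; H1: μ_1 ≠ μ_2 (Welch's two-sample t-test, two-sided).
t = (x̄_1 − x̄_2)/√(s_1²/n_1 + s_2²/n_2) = (6600 − 6890)/√(482²/12 + 914²/45) = -1.489
Welch–Satterthwaite df ≈ 34.32
Two-sided p-value ≈ 0.146
Since p ≈ 0.146 > α = 0.02, fail to reject H0; the data do not provide sufficient evidence against H0.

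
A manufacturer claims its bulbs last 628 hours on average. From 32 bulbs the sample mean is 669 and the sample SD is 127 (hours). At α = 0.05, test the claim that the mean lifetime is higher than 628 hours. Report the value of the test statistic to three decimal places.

H0: μ = 628; H1: μ > 628 (one-sample t-test, right-tailed).
t = (x̄ − μ₀)/(s/√n) = (669 − 628)/(127/√32) = 1.826
df = n − 1 = 31
p-value = P(T ≥ 1.826) ≈ 0.0387
Since p ≈ 0.0387 < α = 0.05, reject H0; the evidence is statistically significant.

1.826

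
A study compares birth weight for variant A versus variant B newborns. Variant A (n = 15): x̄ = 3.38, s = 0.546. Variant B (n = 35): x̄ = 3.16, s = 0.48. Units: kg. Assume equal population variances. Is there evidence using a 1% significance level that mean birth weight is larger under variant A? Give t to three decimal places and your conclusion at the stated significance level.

Let group 1 = variant A, group 2 = variant B. H0: μ_1 = μ_2; H1: μ_1 > μ_2 (two-sample pooled-variance t-test, right-tailed).
s_p² = [(15−1)·0.546² + (35−1)·0.48²]/(15+35−2) = 0.25015
t = (3.38 − 3.16)/√[0.25015·(1/15 + 1/35)] = 1.425
df = n₁ + n₂ − 2 = 48
p-value = P(T ≥ 1.425) ≈ 0.0803
Since p ≈ 0.0803 > α = 0.01, fail to reject H0; the evidence is not statistically significant.

t = 1.425; fail to reject H0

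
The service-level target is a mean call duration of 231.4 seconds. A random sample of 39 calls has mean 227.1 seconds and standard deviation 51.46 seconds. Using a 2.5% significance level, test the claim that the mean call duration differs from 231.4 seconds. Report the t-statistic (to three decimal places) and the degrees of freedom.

t = -0.522, df = 38

H0: μ = 231.4; H1: μ ≠ 231.4 (one-sample t-test, two-sided).
t = (x̄ − μ₀)/(s/√n) = (227.1 − 231.4)/(51.46/√39) = -0.522
df = n − 1 = 38
Two-sided p-value ≈ 0.6048
Since p ≈ 0.6048 > α = 0.025, fail to reject H0; the data do not provide sufficient evidence against H0.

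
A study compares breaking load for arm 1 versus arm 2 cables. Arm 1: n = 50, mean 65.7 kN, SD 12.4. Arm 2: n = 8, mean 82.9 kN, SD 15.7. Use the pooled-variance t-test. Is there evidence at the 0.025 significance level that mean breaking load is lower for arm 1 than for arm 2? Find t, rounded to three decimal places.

-3.513

Let group 1 = arm 1, group 2 = arm 2. H0: μ_1 = μ_2; H1: μ_1 < μ_2 (two-sample pooled-variance t-test, left-tailed).
s_p² = [(50−1)·12.4² + (8−1)·15.7²]/(50+8−2) = 165.351
t = (65.7 − 82.9)/√[165.351·(1/50 + 1/8)] = -3.513
df = n₁ + n₂ − 2 = 56
p-value = P(T ≤ -3.513) ≈ 0.0004
Since p ≈ 0.0004 < α = 0.025, reject H0; the data support H1.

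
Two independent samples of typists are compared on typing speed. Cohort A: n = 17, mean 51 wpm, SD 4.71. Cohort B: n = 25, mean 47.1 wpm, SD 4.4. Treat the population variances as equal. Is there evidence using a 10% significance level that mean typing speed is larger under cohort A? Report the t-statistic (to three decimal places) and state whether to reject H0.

t = 2.741; reject H0

Let group 1 = cohort A, group 2 = cohort B. H0: μ_1 = μ_2; H1: μ_1 > μ_2 (two-sample pooled-variance t-test, right-tailed).
s_p² = [(17−1)·4.71² + (25−1)·4.4²]/(17+25−2) = 20.4896
t = (51 − 47.1)/√[20.4896·(1/17 + 1/25)] = 2.741
df = n₁ + n₂ − 2 = 40
p-value = P(T ≥ 2.741) ≈ 0.005
Since p ≈ 0.005 < α = 0.1, reject H0; the data support H1.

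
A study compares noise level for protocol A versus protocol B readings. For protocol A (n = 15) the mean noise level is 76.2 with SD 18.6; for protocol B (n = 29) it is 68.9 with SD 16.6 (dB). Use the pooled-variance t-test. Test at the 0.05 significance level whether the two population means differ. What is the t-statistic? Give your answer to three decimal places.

Let group 1 = protocol A, group 2 = protocol B. H0: μ_1 = μ_2; H1: μ_1 ≠ μ_2 (two-sample pooled-variance t-test, two-sided).
s_p² = [(15−1)·18.6² + (29−1)·16.6²]/(15+29−2) = 299.027
t = (76.2 − 68.9)/√[299.027·(1/15 + 1/29)] = 1.327
df = n₁ + n₂ − 2 = 42
Two-sided p-value ≈ 0.1916
Since p ≈ 0.1916 > α = 0.05, fail to reject H0; the evidence is not statistically significant.

1.327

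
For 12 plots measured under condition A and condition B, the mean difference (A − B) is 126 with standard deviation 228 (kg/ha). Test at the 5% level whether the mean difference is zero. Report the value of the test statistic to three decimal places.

H0: μ_d = 0; H1: μ_d ≠ 0 (paired t-test on the differences, two-sided).
t = d̄/(s_d/√n) = 126/(228/√12) = 1.914
df = n − 1 = 11
Two-sided p-value ≈ 0.082
Since p ≈ 0.082 > α = 0.05, fail to reject H0; the evidence is not statistically significant.

1.914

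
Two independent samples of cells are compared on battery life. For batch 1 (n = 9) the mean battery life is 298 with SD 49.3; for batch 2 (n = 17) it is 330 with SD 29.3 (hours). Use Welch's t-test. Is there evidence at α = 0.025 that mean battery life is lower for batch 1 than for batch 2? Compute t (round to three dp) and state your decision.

Let group 1 = batch 1, group 2 = batch 2. H0: μ_1 = μ_2; H1: μ_1 < μ_2 (Welch's two-sample t-test, left-tailed).
t = (x̄_1 − x̄_2)/√(s_1²/n_1 + s_2²/n_2) = (298 − 330)/√(49.3²/9 + 29.3²/17) = -1.787
Welch–Satterthwaite df ≈ 11.08
p-value = P(T ≤ -1.787) ≈ 0.0506
Since p ≈ 0.0506 > α = 0.025, fail to reject H0; the evidence is not statistically significant.

t = -1.787; fail to reject H0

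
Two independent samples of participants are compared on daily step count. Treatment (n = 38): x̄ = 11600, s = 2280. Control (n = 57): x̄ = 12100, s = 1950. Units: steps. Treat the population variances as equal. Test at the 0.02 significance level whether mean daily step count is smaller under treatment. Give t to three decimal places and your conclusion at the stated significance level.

Let group 1 = treatment, group 2 = control. H0: μ_1 = μ_2; H1: μ_1 < μ_2 (two-sample pooled-variance t-test, left-tailed).
s_p² = [(38−1)·2280² + (57−1)·1950²]/(38+57−2) = 4357860
t = (11600 − 12100)/√[4357860·(1/38 + 1/57)] = -1.144
df = n₁ + n₂ − 2 = 93
p-value = P(T ≤ -1.144) ≈ 0.128
Since p ≈ 0.128 > α = 0.02, fail to reject H0; the evidence is not statistically significant.

t = -1.144; fail to reject H0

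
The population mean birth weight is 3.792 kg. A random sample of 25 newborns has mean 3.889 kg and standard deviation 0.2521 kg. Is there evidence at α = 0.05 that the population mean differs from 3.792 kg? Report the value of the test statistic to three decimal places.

H0: μ = 3.792; H1: μ ≠ 3.792 (one-sample t-test, two-sided).
t = (x̄ − μ₀)/(s/√n) = (3.889 − 3.792)/(0.2521/√25) = 1.924
df = n − 1 = 24
Two-sided p-value ≈ 0.0663
Since p ≈ 0.0663 > α = 0.05, fail to reject H0; the data do not provide sufficient evidence against H0.

1.924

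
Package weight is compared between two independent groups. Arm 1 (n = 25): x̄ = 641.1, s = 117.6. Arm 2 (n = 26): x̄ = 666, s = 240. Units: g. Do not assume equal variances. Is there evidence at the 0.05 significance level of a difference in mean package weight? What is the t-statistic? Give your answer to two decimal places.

Let group 1 = arm 1, group 2 = arm 2. H0: μ_1 = μ_2; H1: μ_1 ≠ μ_2 (Welch's two-sample t-test, two-sided).
t = (x̄_1 − x̄_2)/√(s_1²/n_1 + s_2²/n_2) = (641.1 − 666)/√(117.6²/25 + 240²/26) = -0.47
Welch–Satterthwaite df ≈ 36.66
Two-sided p-value ≈ 0.6389
Since p ≈ 0.6389 > α = 0.05, fail to reject H0; the data do not provide sufficient evidence against H0.

-0.47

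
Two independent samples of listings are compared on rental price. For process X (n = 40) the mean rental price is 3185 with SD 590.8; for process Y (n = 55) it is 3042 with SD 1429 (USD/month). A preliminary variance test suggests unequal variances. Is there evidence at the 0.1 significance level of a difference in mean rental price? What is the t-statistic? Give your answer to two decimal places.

0.67

Let group 1 = process X, group 2 = process Y. H0: μ_1 = μ_2; H1: μ_1 ≠ μ_2 (Welch's two-sample t-test, two-sided).
t = (x̄_1 − x̄_2)/√(s_1²/n_1 + s_2²/n_2) = (3185 − 3042)/√(590.8²/40 + 1429²/55) = 0.67
Welch–Satterthwaite df ≈ 76.51
Two-sided p-value ≈ 0.5063
Since p ≈ 0.5063 > α = 0.1, fail to reject H0; the evidence is not statistically significant.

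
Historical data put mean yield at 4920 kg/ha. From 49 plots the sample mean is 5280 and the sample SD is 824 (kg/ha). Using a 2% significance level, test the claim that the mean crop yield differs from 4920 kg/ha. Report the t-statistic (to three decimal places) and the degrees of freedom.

t = 3.058, df = 48

H0: μ = 4920; H1: μ ≠ 4920 (one-sample t-test, two-sided).
t = (x̄ − μ₀)/(s/√n) = (5280 − 4920)/(824/√49) = 3.058
df = n − 1 = 48
Two-sided p-value ≈ 0.004
Since p ≈ 0.004 < α = 0.02, reject H0; the evidence is statistically significant.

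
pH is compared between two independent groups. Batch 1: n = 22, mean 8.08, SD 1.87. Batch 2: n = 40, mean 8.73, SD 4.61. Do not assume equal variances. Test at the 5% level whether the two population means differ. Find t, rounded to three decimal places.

-0.782

Let group 1 = batch 1, group 2 = batch 2. H0: μ_1 = μ_2; H1: μ_1 ≠ μ_2 (Welch's two-sample t-test, two-sided).
t = (x̄_1 − x̄_2)/√(s_1²/n_1 + s_2²/n_2) = (8.08 − 8.73)/√(1.87²/22 + 4.61²/40) = -0.782
Welch–Satterthwaite df ≈ 56.44
Two-sided p-value ≈ 0.437
Since p ≈ 0.437 > α = 0.05, fail to reject H0; the evidence is not statistically significant.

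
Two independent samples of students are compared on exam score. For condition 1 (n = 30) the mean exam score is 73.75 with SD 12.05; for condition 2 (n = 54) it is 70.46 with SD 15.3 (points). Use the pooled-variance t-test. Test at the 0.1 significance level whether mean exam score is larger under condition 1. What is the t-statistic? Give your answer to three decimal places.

Let group 1 = condition 1, group 2 = condition 2. H0: μ_1 = μ_2; H1: μ_1 > μ_2 (two-sample pooled-variance t-test, right-tailed).
s_p² = [(30−1)·12.05² + (54−1)·15.3²]/(30+54−2) = 202.654
t = (73.75 − 70.46)/√[202.654·(1/30 + 1/54)] = 1.015
df = n₁ + n₂ − 2 = 82
p-value = P(T ≥ 1.015) ≈ 0.1566
Since p ≈ 0.1566 > α = 0.1, fail to reject H0; the evidence is not statistically significant.

1.015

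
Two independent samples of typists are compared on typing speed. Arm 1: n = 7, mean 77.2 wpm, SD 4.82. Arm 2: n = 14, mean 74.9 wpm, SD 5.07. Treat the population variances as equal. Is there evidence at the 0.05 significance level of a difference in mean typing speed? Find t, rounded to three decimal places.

Let group 1 = arm 1, group 2 = arm 2. H0: μ_1 = μ_2; H1: μ_1 ≠ μ_2 (two-sample pooled-variance t-test, two-sided).
s_p² = [(7−1)·4.82² + (14−1)·5.07²]/(7+14−2) = 24.9241
t = (77.2 − 74.9)/√[24.9241·(1/7 + 1/14)] = 0.995
df = n₁ + n₂ − 2 = 19
Two-sided p-value ≈ 0.332
Since p ≈ 0.332 > α = 0.05, fail to reject H0; the evidence is not statistically significant.

0.995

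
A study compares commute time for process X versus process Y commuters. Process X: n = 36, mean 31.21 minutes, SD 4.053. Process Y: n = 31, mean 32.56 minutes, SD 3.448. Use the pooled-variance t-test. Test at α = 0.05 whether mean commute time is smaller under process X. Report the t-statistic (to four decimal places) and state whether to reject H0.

t = -1.4554; fail to reject H0

Let group 1 = process X, group 2 = process Y. H0: μ_1 = μ_2; H1: μ_1 < μ_2 (two-sample pooled-variance t-test, left-tailed).
s_p² = [(36−1)·4.053² + (31−1)·3.448²]/(36+31−2) = 14.3323
t = (31.21 − 32.56)/√[14.3323·(1/36 + 1/31)] = -1.4554
df = n₁ + n₂ − 2 = 65
p-value = P(T ≤ -1.4554) ≈ 0.075
Since p ≈ 0.075 > α = 0.05, fail to reject H0; the data do not provide sufficient evidence against H0.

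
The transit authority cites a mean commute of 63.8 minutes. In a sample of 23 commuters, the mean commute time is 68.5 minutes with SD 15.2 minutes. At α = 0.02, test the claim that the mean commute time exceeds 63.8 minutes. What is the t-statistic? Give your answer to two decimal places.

H0: μ = 63.8; H1: μ > 63.8 (one-sample t-test, right-tailed).
t = (x̄ − μ₀)/(s/√n) = (68.5 − 63.8)/(15.2/√23) = 1.48
df = n − 1 = 22
p-value = P(T ≥ 1.48) ≈ 0.076
Since p ≈ 0.076 > α = 0.02, fail to reject H0; the data do not provide sufficient evidence against H0.

1.48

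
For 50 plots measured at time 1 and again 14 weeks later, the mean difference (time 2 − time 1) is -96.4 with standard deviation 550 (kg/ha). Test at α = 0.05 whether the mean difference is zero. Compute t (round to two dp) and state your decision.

H0: μ_d = 0; H1: μ_d ≠ 0 (paired t-test on the differences, two-sided).
t = d̄/(s_d/√n) = -96.4/(550/√50) = -1.24
df = n − 1 = 49
Two-sided p-value ≈ 0.221
Since p ≈ 0.221 > α = 0.05, fail to reject H0; the evidence is not statistically significant.

t = -1.24; fail to reject H0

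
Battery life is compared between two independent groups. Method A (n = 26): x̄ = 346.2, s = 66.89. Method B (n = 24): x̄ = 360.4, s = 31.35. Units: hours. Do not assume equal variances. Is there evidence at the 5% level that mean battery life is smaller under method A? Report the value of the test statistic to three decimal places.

Let group 1 = method A, group 2 = method B. H0: μ_1 = μ_2; H1: μ_1 < μ_2 (Welch's two-sample t-test, left-tailed).
t = (x̄_1 − x̄_2)/√(s_1²/n_1 + s_2²/n_2) = (346.2 − 360.4)/√(66.89²/26 + 31.35²/24) = -0.973
Welch–Satterthwaite df ≈ 36.09
p-value = P(T ≤ -0.973) ≈ 0.1685
Since p ≈ 0.1685 > α = 0.05, fail to reject H0; the data do not provide sufficient evidence against H0.

-0.973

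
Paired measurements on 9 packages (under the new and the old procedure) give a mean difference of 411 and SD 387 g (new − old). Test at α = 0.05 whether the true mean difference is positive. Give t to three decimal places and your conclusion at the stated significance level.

H0: μ_d = 0; H1: μ_d > 0 (paired t-test on the differences, right-tailed).
t = d̄/(s_d/√n) = 411/(387/√9) = 3.186
df = n − 1 = 8
p-value = P(T ≥ 3.186) ≈ 0.006
Since p ≈ 0.006 < α = 0.05, reject H0; the evidence is statistically significant.

t = 3.186; reject H0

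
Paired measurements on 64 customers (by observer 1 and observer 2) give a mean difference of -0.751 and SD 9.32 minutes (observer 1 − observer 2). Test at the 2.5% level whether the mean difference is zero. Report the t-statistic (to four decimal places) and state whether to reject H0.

t = -0.6446; fail to reject H0

H0: μ_d = 0; H1: μ_d ≠ 0 (paired t-test on the differences, two-sided).
t = d̄/(s_d/√n) = -0.751/(9.32/√64) = -0.6446
df = n − 1 = 63
Two-sided p-value ≈ 0.5215
Since p ≈ 0.5215 > α = 0.025, fail to reject H0; the data do not provide sufficient evidence against H0.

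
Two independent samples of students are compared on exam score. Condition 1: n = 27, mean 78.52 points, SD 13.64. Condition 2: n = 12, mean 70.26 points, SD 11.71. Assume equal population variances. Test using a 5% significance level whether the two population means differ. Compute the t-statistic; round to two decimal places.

Let group 1 = condition 1, group 2 = condition 2. H0: μ_1 = μ_2; H1: μ_1 ≠ μ_2 (two-sample pooled-variance t-test, two-sided).
s_p² = [(27−1)·13.64² + (12−1)·11.71²]/(27+12−2) = 171.504
t = (78.52 − 70.26)/√[171.504·(1/27 + 1/12)] = 1.82
df = n₁ + n₂ − 2 = 37
Two-sided p-value ≈ 0.0772
Since p ≈ 0.0772 > α = 0.05, fail to reject H0; the data do not provide sufficient evidence against H0.

1.82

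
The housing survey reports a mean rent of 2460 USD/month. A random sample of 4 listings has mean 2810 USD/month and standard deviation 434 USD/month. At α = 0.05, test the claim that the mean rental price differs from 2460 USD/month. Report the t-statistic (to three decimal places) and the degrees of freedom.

H0: μ = 2460; H1: μ ≠ 2460 (one-sample t-test, two-sided).
t = (x̄ − μ₀)/(s/√n) = (2810 − 2460)/(434/√4) = 1.613
df = n − 1 = 3
Two-sided p-value ≈ 0.2052
Since p ≈ 0.2052 > α = 0.05, fail to reject H0; the evidence is not statistically significant.

t = 1.613, df = 3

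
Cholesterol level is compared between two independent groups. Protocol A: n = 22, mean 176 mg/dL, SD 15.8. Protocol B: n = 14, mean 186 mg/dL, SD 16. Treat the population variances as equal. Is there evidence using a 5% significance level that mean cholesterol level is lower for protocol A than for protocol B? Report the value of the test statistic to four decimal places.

-1.8423

Let group 1 = protocol A, group 2 = protocol B. H0: μ_1 = μ_2; H1: μ_1 < μ_2 (two-sample pooled-variance t-test, left-tailed).
s_p² = [(22−1)·15.8² + (14−1)·16²]/(22+14−2) = 252.072
t = (176 − 186)/√[252.072·(1/22 + 1/14)] = -1.8423
df = n₁ + n₂ − 2 = 34
p-value = P(T ≤ -1.8423) ≈ 0.037
Since p ≈ 0.037 < α = 0.05, reject H0; the evidence is statistically significant.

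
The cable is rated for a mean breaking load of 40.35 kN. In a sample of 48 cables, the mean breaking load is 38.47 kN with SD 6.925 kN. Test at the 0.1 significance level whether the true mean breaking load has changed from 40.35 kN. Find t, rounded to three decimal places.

-1.881

H0: μ = 40.35; H1: μ ≠ 40.35 (one-sample t-test, two-sided).
t = (x̄ − μ₀)/(s/√n) = (38.47 − 40.35)/(6.925/√48) = -1.881
df = n − 1 = 47
Two-sided p-value ≈ 0.0662
Since p ≈ 0.0662 < α = 0.1, reject H0; the evidence is statistically significant.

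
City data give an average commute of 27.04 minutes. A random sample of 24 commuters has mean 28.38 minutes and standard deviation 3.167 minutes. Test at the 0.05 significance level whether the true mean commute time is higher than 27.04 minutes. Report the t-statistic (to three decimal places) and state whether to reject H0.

H0: μ = 27.04; H1: μ > 27.04 (one-sample t-test, right-tailed).
t = (x̄ − μ₀)/(s/√n) = (28.38 − 27.04)/(3.167/√24) = 2.073
df = n − 1 = 23
p-value = P(T ≥ 2.073) ≈ 0.0248
Since p ≈ 0.0248 < α = 0.05, reject H0; the evidence is statistically significant.

t = 2.073; reject H0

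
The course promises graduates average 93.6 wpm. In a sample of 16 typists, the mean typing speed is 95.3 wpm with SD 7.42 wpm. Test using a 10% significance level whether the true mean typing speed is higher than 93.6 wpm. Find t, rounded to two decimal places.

0.92

H0: μ = 93.6; H1: μ > 93.6 (one-sample t-test, right-tailed).
t = (x̄ − μ₀)/(s/√n) = (95.3 − 93.6)/(7.42/√16) = 0.92
df = n − 1 = 15
p-value = P(T ≥ 0.92) ≈ 0.187
Since p ≈ 0.187 > α = 0.1, fail to reject H0; the evidence is not statistically significant.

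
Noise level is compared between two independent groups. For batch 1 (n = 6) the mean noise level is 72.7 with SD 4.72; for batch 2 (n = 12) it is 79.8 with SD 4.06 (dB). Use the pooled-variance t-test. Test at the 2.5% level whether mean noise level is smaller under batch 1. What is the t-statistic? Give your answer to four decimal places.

-3.3199

Let group 1 = batch 1, group 2 = batch 2. H0: μ_1 = μ_2; H1: μ_1 < μ_2 (two-sample pooled-variance t-test, left-tailed).
s_p² = [(6−1)·4.72² + (12−1)·4.06²]/(6+12−2) = 18.2945
t = (72.7 − 79.8)/√[18.2945·(1/6 + 1/12)] = -3.3199
df = n₁ + n₂ − 2 = 16
p-value = P(T ≤ -3.3199) ≈ 0.0022
Since p ≈ 0.0022 < α = 0.025, reject H0; the evidence is statistically significant.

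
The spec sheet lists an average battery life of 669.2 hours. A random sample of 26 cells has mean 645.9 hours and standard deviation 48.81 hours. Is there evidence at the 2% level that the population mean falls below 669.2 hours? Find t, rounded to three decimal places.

H0: μ = 669.2; H1: μ < 669.2 (one-sample t-test, left-tailed).
t = (x̄ − μ₀)/(s/√n) = (645.9 − 669.2)/(48.81/√26) = -2.434
df = n − 1 = 25
p-value = P(T ≤ -2.434) ≈ 0.011
Since p ≈ 0.011 < α = 0.02, reject H0; the evidence is statistically significant.

-2.434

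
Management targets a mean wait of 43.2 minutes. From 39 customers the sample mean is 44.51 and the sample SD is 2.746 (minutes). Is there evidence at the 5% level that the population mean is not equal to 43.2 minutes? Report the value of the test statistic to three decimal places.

2.979

H0: μ = 43.2; H1: μ ≠ 43.2 (one-sample t-test, two-sided).
t = (x̄ − μ₀)/(s/√n) = (44.51 − 43.2)/(2.746/√39) = 2.979
df = n − 1 = 38
Two-sided p-value ≈ 0.0050
Since p ≈ 0.0050 < α = 0.05, reject H0; the evidence is statistically significant.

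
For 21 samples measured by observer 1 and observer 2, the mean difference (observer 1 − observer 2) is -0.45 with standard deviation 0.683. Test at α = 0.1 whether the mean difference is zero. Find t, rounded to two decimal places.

H0: μ_d = 0; H1: μ_d ≠ 0 (paired t-test on the differences, two-sided).
t = d̄/(s_d/√n) = -0.45/(0.683/√21) = -3.02
df = n − 1 = 20
Two-sided p-value ≈ 0.0068
Since p ≈ 0.0068 < α = 0.1, reject H0; the data support H1.

-3.02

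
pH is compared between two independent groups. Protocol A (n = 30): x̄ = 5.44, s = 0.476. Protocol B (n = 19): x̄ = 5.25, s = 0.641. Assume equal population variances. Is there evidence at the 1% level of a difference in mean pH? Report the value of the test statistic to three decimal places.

Let group 1 = protocol A, group 2 = protocol B. H0: μ_1 = μ_2; H1: μ_1 ≠ μ_2 (two-sample pooled-variance t-test, two-sided).
s_p² = [(30−1)·0.476² + (19−1)·0.641²]/(30+19−2) = 0.297161
t = (5.44 − 5.25)/√[0.297161·(1/30 + 1/19)] = 1.189
df = n₁ + n₂ − 2 = 47
Two-sided p-value ≈ 0.2405
Since p ≈ 0.2405 > α = 0.01, fail to reject H0; the data do not provide sufficient evidence against H0.

1.189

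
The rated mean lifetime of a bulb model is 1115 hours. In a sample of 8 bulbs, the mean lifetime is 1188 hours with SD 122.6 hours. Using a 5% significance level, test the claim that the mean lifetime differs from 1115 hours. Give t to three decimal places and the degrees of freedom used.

H0: μ = 1115; H1: μ ≠ 1115 (one-sample t-test, two-sided).
t = (x̄ − μ₀)/(s/√n) = (1188 − 1115)/(122.6/√8) = 1.684
df = n − 1 = 7
Two-sided p-value ≈ 0.136
Since p ≈ 0.136 > α = 0.05, fail to reject H0; the evidence is not statistically significant.

t = 1.684, df = 7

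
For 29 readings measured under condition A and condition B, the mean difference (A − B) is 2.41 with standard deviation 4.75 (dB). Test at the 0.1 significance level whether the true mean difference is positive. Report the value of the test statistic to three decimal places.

2.732

H0: μ_d = 0; H1: μ_d > 0 (paired t-test on the differences, right-tailed).
t = d̄/(s_d/√n) = 2.41/(4.75/√29) = 2.732
df = n − 1 = 28
p-value = P(T ≥ 2.732) ≈ 0.005
Since p ≈ 0.005 < α = 0.1, reject H0; the data support H1.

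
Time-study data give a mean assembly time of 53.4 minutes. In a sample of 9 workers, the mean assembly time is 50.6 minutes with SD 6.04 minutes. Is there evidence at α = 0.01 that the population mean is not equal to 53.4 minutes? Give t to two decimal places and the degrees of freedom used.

H0: μ = 53.4; H1: μ ≠ 53.4 (one-sample t-test, two-sided).
t = (x̄ − μ₀)/(s/√n) = (50.6 − 53.4)/(6.04/√9) = -1.39
df = n − 1 = 8
Two-sided p-value ≈ 0.202
Since p ≈ 0.202 > α = 0.01, fail to reject H0; the data do not provide sufficient evidence against H0.

t = -1.39, df = 8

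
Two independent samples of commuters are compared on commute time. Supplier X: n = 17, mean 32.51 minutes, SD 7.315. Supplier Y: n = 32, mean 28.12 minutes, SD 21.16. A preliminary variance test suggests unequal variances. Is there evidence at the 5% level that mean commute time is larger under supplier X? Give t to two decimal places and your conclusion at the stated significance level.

t = 1.06; fail to reject H0

Let group 1 = supplier X, group 2 = supplier Y. H0: μ_1 = μ_2; H1: μ_1 > μ_2 (Welch's two-sample t-test, right-tailed).
t = (x̄_1 − x̄_2)/√(s_1²/n_1 + s_2²/n_2) = (32.51 − 28.12)/√(7.315²/17 + 21.16²/32) = 1.06
Welch–Satterthwaite df ≈ 42.36
p-value = P(T ≥ 1.06) ≈ 0.1475
Since p ≈ 0.1475 > α = 0.05, fail to reject H0; the evidence is not statistically significant.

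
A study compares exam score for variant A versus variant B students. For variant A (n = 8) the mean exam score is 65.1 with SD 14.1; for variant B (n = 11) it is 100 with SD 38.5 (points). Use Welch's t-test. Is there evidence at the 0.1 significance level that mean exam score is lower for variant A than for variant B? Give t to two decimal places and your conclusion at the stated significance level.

Let group 1 = variant A, group 2 = variant B. H0: μ_1 = μ_2; H1: μ_1 < μ_2 (Welch's two-sample t-test, left-tailed).
t = (x̄_1 − x̄_2)/√(s_1²/n_1 + s_2²/n_2) = (65.1 − 100)/√(14.1²/8 + 38.5²/11) = -2.76
Welch–Satterthwaite df ≈ 13.38
p-value = P(T ≤ -2.76) ≈ 0.008
Since p ≈ 0.008 < α = 0.1, reject H0; the data support H1.

t = -2.76; reject H0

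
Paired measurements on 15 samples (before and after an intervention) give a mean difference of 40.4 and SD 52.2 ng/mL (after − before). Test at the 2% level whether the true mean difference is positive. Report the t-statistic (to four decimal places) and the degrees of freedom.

H0: μ_d = 0; H1: μ_d > 0 (paired t-test on the differences, right-tailed).
t = d̄/(s_d/√n) = 40.4/(52.2/√15) = 2.9975
df = n − 1 = 14
p-value = P(T ≥ 2.9975) ≈ 0.0048
Since p ≈ 0.0048 < α = 0.02, reject H0; the evidence is statistically significant.

t = 2.9975, df = 14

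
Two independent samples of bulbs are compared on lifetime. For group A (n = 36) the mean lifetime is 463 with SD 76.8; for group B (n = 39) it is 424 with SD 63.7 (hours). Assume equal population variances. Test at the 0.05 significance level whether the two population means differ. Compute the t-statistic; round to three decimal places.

Let group 1 = group A, group 2 = group B. H0: μ_1 = μ_2; H1: μ_1 ≠ μ_2 (two-sample pooled-variance t-test, two-sided).
s_p² = [(36−1)·76.8² + (39−1)·63.7²]/(36+39−2) = 4940.15
t = (463 − 424)/√[4940.15·(1/36 + 1/39)] = 2.401
df = n₁ + n₂ − 2 = 73
Two-sided p-value ≈ 0.0189
Since p ≈ 0.0189 < α = 0.05, reject H0; the data support H1.

2.401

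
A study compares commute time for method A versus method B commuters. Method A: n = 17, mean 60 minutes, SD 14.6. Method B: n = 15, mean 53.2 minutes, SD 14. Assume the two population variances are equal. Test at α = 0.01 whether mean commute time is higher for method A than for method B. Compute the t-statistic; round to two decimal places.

1.34

Let group 1 = method A, group 2 = method B. H0: μ_1 = μ_2; H1: μ_1 > μ_2 (two-sample pooled-variance t-test, right-tailed).
s_p² = [(17−1)·14.6² + (15−1)·14²]/(17+15−2) = 205.152
t = (60 − 53.2)/√[205.152·(1/17 + 1/15)] = 1.34
df = n₁ + n₂ − 2 = 30
p-value = P(T ≥ 1.34) ≈ 0.095
Since p ≈ 0.095 > α = 0.01, fail to reject H0; the evidence is not statistically significant.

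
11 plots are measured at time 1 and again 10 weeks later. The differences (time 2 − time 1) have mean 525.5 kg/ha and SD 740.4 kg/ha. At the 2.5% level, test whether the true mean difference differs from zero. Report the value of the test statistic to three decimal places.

2.354

H0: μ_d = 0; H1: μ_d ≠ 0 (paired t-test on the differences, two-sided).
t = d̄/(s_d/√n) = 525.5/(740.4/√11) = 2.354
df = n − 1 = 10
Two-sided p-value ≈ 0.0404
Since p ≈ 0.0404 > α = 0.025, fail to reject H0; the evidence is not statistically significant.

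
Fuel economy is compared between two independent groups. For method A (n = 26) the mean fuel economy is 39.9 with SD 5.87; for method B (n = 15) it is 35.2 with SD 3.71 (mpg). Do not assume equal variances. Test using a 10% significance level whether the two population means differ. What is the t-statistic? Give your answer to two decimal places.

3.14

Let group 1 = method A, group 2 = method B. H0: μ_1 = μ_2; H1: μ_1 ≠ μ_2 (Welch's two-sample t-test, two-sided).
t = (x̄_1 − x̄_2)/√(s_1²/n_1 + s_2²/n_2) = (39.9 − 35.2)/√(5.87²/26 + 3.71²/15) = 3.14
Welch–Satterthwaite df ≈ 38.58
Two-sided p-value ≈ 0.003
Since p ≈ 0.003 < α = 0.1, reject H0; the data support H1.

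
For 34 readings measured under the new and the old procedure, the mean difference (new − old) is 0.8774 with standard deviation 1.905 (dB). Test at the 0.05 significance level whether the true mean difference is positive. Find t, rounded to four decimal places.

2.6856

H0: μ_d = 0; H1: μ_d > 0 (paired t-test on the differences, right-tailed).
t = d̄/(s_d/√n) = 0.8774/(1.905/√34) = 2.6856
df = n − 1 = 33
p-value = P(T ≥ 2.6856) ≈ 0.0056
Since p ≈ 0.0056 < α = 0.05, reject H0; the data support H1.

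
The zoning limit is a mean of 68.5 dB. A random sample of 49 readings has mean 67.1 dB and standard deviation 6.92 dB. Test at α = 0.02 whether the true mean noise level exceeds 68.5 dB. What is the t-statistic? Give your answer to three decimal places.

-1.416

H0: μ = 68.5; H1: μ > 68.5 (one-sample t-test, right-tailed).
t = (x̄ − μ₀)/(s/√n) = (67.1 − 68.5)/(6.92/√49) = -1.416
df = n − 1 = 48
p-value = P(T ≥ -1.416) ≈ 0.918
Since p ≈ 0.918 > α = 0.02, fail to reject H0; the data do not provide sufficient evidence against H0.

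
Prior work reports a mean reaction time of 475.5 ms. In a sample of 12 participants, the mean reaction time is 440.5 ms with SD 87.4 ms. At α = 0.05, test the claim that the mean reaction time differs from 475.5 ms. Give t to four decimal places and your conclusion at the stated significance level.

t = -1.3872; fail to reject H0

H0: μ = 475.5; H1: μ ≠ 475.5 (one-sample t-test, two-sided).
t = (x̄ − μ₀)/(s/√n) = (440.5 − 475.5)/(87.4/√12) = -1.3872
df = n − 1 = 11
Two-sided p-value ≈ 0.193
Since p ≈ 0.193 > α = 0.05, fail to reject H0; the data do not provide sufficient evidence against H0.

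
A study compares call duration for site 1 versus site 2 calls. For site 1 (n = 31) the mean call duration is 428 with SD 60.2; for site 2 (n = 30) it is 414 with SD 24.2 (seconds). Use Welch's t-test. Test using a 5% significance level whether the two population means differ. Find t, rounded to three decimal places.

Let group 1 = site 1, group 2 = site 2. H0: μ_1 = μ_2; H1: μ_1 ≠ μ_2 (Welch's two-sample t-test, two-sided).
t = (x̄_1 − x̄_2)/√(s_1²/n_1 + s_2²/n_2) = (428 − 414)/√(60.2²/31 + 24.2²/30) = 1.199
Welch–Satterthwaite df ≈ 39.71
Two-sided p-value ≈ 0.2378
Since p ≈ 0.2378 > α = 0.05, fail to reject H0; the evidence is not statistically significant.

1.199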